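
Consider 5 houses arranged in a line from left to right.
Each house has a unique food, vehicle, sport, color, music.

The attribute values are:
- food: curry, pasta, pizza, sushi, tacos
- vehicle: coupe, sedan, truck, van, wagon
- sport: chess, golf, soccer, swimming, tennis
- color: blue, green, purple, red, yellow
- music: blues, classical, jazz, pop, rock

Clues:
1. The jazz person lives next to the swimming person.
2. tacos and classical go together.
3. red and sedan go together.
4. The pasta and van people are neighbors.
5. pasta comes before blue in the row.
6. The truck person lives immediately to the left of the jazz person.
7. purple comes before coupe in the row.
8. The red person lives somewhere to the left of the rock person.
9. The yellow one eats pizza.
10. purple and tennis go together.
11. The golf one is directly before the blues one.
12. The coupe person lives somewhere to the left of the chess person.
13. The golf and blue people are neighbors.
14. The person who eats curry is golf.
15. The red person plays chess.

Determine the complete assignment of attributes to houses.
Solution:

House | Food | Vehicle | Sport | Color | Music
----------------------------------------------
  1   | pasta | truck | tennis | purple | pop
  2   | curry | van | golf | green | jazz
  3   | sushi | coupe | swimming | blue | blues
  4   | tacos | sedan | chess | red | classical
  5   | pizza | wagon | soccer | yellow | rock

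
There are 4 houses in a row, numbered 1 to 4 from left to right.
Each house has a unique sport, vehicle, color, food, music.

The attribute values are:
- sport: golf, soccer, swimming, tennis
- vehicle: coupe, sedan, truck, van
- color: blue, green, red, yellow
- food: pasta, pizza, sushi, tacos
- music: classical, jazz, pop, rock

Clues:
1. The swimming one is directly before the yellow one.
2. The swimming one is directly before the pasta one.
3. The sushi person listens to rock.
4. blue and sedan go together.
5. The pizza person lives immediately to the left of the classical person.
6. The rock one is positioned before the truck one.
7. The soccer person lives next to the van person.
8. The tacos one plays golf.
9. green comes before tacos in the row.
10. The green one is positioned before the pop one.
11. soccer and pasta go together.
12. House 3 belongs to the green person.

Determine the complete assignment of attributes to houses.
Solution:

House | Sport | Vehicle | Color | Food | Music
----------------------------------------------
  1   | swimming | sedan | blue | pizza | jazz
  2   | soccer | coupe | yellow | pasta | classical
  3   | tennis | van | green | sushi | rock
  4   | golf | truck | red | tacos | pop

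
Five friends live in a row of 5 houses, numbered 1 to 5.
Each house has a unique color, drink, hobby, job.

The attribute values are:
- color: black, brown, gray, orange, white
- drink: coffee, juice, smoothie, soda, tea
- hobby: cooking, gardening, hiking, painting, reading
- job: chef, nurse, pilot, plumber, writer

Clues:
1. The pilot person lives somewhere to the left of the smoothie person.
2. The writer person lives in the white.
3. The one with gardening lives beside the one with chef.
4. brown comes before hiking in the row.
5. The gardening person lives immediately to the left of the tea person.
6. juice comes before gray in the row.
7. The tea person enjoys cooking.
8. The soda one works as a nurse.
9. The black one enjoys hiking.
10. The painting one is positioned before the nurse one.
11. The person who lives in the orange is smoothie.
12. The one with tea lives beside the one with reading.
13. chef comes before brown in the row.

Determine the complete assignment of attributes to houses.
Solution:

House | Color | Drink | Hobby | Job
-----------------------------------
  1   | white | juice | gardening | writer
  2   | gray | tea | cooking | chef
  3   | brown | coffee | reading | pilot
  4   | orange | smoothie | painting | plumber
  5   | black | soda | hiking | nurse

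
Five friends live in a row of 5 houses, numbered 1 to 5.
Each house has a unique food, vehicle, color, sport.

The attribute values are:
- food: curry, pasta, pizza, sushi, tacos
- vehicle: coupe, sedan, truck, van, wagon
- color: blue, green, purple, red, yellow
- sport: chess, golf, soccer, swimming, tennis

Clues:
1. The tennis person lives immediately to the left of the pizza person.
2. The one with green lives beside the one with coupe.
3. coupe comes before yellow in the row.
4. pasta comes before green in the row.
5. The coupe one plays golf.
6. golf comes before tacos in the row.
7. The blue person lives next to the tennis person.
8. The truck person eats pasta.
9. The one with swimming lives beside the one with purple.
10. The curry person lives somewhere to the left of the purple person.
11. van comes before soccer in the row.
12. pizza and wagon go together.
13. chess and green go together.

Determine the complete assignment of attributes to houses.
Solution:

House | Food | Vehicle | Color | Sport
--------------------------------------
  1   | curry | van | blue | swimming
  2   | pasta | truck | purple | tennis
  3   | pizza | wagon | green | chess
  4   | sushi | coupe | red | golf
  5   | tacos | sedan | yellow | soccer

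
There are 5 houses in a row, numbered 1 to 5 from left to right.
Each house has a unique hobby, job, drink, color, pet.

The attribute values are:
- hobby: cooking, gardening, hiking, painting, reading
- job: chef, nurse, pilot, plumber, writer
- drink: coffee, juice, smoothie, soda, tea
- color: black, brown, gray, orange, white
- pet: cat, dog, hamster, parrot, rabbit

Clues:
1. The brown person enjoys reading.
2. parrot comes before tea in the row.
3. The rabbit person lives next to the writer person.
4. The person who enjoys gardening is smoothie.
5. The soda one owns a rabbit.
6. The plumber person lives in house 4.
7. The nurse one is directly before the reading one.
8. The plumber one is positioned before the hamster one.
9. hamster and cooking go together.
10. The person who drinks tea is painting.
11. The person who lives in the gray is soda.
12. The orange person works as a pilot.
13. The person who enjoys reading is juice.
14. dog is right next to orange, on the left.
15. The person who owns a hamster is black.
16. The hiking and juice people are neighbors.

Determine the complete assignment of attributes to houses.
Solution:

House | Hobby | Job | Drink | Color | Pet
-----------------------------------------
  1   | hiking | nurse | soda | gray | rabbit
  2   | reading | writer | juice | brown | dog
  3   | gardening | pilot | smoothie | orange | parrot
  4   | painting | plumber | tea | white | cat
  5   | cooking | chef | coffee | black | hamster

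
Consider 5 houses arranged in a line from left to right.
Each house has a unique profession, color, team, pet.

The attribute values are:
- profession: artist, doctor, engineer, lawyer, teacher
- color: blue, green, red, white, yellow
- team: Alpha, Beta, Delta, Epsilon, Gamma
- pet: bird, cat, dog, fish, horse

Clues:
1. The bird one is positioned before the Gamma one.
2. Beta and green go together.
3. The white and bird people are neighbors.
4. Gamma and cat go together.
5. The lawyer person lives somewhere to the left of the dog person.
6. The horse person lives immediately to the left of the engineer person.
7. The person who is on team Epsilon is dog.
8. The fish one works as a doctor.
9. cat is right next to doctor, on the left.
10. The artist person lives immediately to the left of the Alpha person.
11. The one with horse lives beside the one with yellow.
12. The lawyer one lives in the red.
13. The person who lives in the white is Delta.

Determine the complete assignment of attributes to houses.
Solution:

House | Profession | Color | Team | Pet
---------------------------------------
  1   | artist | white | Delta | horse
  2   | engineer | yellow | Alpha | bird
  3   | lawyer | red | Gamma | cat
  4   | doctor | green | Beta | fish
  5   | teacher | blue | Epsilon | dog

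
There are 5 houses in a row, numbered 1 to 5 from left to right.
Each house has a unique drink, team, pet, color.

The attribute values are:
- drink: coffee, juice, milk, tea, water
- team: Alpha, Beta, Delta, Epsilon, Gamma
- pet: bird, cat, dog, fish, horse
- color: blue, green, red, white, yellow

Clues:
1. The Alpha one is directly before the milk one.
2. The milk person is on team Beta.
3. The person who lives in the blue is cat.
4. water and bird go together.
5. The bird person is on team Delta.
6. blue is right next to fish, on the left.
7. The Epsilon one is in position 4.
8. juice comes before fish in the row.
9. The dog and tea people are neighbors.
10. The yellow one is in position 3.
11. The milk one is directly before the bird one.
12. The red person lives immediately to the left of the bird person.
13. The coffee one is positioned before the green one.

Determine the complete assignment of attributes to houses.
Solution:

House | Drink | Team | Pet | Color
----------------------------------
  1   | juice | Alpha | cat | blue
  2   | milk | Beta | fish | red
  3   | water | Delta | bird | yellow
  4   | coffee | Epsilon | dog | white
  5   | tea | Gamma | horse | green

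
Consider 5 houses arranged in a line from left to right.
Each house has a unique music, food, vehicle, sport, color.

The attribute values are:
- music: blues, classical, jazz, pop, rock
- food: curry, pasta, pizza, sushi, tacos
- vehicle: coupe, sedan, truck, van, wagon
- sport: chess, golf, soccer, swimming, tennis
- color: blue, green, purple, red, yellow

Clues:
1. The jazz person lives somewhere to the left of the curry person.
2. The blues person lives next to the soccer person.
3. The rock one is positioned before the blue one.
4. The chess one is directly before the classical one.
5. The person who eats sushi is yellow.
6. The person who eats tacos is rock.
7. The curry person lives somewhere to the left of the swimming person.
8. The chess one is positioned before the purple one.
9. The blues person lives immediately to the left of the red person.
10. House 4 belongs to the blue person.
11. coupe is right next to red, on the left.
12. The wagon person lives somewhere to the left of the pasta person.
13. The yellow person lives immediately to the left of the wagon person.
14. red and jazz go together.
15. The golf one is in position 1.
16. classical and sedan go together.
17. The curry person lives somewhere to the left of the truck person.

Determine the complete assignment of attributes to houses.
Solution:

House | Music | Food | Vehicle | Sport | Color
----------------------------------------------
  1   | blues | sushi | coupe | golf | yellow
  2   | jazz | pizza | wagon | soccer | red
  3   | rock | tacos | van | chess | green
  4   | classical | curry | sedan | tennis | blue
  5   | pop | pasta | truck | swimming | purple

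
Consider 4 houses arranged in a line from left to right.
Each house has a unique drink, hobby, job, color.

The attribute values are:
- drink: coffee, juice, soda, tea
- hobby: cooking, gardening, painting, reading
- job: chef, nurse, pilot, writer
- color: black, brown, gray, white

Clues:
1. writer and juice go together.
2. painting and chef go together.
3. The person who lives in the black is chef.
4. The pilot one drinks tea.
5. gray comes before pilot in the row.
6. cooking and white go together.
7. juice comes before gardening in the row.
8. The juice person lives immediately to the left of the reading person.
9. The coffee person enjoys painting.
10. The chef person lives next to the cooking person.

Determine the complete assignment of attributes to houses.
Solution:

House | Drink | Hobby | Job | Color
-----------------------------------
  1   | coffee | painting | chef | black
  2   | juice | cooking | writer | white
  3   | soda | reading | nurse | gray
  4   | tea | gardening | pilot | brown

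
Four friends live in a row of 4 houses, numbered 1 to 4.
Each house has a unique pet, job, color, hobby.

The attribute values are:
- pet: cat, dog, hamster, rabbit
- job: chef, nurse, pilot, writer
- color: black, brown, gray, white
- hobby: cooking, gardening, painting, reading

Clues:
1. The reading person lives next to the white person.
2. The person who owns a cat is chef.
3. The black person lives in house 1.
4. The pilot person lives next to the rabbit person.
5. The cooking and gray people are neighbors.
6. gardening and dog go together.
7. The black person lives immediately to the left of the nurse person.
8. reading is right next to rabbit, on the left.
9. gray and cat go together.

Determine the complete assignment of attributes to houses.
Solution:

House | Pet | Job | Color | Hobby
---------------------------------
  1   | hamster | pilot | black | reading
  2   | rabbit | nurse | white | cooking
  3   | cat | chef | gray | painting
  4   | dog | writer | brown | gardening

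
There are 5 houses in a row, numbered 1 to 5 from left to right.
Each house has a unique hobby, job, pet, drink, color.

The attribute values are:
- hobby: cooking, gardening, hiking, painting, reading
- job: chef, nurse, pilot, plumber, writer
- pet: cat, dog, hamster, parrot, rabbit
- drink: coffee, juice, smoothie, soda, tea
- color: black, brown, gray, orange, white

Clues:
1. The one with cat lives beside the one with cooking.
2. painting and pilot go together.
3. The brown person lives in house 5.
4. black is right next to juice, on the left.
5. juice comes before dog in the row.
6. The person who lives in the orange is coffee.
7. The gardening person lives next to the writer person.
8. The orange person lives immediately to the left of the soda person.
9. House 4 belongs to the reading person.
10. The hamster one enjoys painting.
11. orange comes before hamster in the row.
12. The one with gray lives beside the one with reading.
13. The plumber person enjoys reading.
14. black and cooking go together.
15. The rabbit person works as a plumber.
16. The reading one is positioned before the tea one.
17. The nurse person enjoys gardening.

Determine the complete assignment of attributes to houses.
Solution:

House | Hobby | Job | Pet | Drink | Color
-----------------------------------------
  1   | gardening | nurse | cat | coffee | orange
  2   | cooking | writer | parrot | soda | black
  3   | painting | pilot | hamster | juice | gray
  4   | reading | plumber | rabbit | smoothie | white
  5   | hiking | chef | dog | tea | brown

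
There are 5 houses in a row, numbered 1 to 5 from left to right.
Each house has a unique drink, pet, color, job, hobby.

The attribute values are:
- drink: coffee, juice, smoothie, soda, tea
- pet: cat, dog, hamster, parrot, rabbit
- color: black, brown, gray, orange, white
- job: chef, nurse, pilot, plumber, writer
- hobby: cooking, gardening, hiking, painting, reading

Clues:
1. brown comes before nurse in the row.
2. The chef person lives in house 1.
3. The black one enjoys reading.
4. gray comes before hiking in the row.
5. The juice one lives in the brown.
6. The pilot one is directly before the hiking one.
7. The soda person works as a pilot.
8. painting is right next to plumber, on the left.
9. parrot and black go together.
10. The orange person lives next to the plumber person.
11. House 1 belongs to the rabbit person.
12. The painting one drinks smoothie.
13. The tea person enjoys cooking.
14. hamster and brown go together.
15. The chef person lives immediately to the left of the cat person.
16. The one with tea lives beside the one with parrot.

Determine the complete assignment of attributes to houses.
Solution:

House | Drink | Pet | Color | Job | Hobby
-----------------------------------------
  1   | smoothie | rabbit | orange | chef | painting
  2   | tea | cat | gray | plumber | cooking
  3   | soda | parrot | black | pilot | reading
  4   | juice | hamster | brown | writer | hiking
  5   | coffee | dog | white | nurse | gardening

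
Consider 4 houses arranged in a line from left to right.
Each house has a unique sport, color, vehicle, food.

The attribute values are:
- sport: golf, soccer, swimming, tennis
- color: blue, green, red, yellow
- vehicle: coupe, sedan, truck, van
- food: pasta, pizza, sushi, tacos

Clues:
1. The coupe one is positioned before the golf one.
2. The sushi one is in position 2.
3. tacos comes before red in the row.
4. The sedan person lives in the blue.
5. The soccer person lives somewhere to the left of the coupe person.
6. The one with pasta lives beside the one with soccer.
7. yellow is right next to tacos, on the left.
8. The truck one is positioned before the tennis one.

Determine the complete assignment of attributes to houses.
Solution:

House | Sport | Color | Vehicle | Food
--------------------------------------
  1   | swimming | blue | sedan | pasta
  2   | soccer | yellow | truck | sushi
  3   | tennis | green | coupe | tacos
  4   | golf | red | van | pizza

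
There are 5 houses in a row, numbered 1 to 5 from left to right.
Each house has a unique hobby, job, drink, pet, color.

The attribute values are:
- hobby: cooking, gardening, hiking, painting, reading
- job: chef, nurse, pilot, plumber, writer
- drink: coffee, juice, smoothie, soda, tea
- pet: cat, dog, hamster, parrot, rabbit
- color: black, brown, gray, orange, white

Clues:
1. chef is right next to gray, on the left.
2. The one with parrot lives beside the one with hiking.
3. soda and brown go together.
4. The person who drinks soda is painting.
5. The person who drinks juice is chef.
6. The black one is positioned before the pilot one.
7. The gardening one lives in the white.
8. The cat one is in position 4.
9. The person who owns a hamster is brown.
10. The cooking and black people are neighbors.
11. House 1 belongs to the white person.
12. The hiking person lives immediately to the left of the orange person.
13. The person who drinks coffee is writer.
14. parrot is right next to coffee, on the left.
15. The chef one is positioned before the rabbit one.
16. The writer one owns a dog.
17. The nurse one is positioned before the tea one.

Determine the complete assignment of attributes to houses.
Solution:

House | Hobby | Job | Drink | Pet | Color
-----------------------------------------
  1   | gardening | chef | juice | parrot | white
  2   | hiking | writer | coffee | dog | gray
  3   | cooking | nurse | smoothie | rabbit | orange
  4   | reading | plumber | tea | cat | black
  5   | painting | pilot | soda | hamster | brown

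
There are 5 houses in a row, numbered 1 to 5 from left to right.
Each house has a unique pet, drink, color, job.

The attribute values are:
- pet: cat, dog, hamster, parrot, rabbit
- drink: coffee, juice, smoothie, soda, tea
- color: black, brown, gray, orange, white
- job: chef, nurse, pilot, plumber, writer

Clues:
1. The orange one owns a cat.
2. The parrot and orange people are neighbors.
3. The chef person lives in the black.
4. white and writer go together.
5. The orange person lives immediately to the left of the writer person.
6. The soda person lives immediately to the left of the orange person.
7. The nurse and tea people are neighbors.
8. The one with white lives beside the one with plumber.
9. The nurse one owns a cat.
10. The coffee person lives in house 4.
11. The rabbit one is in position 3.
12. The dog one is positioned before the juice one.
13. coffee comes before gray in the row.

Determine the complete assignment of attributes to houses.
Solution:

House | Pet | Drink | Color | Job
---------------------------------
  1   | parrot | soda | black | chef
  2   | cat | smoothie | orange | nurse
  3   | rabbit | tea | white | writer
  4   | dog | coffee | brown | plumber
  5   | hamster | juice | gray | pilot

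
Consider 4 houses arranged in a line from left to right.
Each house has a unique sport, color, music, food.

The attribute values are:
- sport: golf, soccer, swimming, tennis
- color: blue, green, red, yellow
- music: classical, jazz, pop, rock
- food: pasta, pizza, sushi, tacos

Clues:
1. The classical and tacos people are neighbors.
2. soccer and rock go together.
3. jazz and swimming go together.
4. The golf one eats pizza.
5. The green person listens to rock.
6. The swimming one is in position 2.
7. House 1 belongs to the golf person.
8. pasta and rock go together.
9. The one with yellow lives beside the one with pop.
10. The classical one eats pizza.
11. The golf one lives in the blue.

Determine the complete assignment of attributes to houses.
Solution:

House | Sport | Color | Music | Food
------------------------------------
  1   | golf | blue | classical | pizza
  2   | swimming | yellow | jazz | tacos
  3   | tennis | red | pop | sushi
  4   | soccer | green | rock | pasta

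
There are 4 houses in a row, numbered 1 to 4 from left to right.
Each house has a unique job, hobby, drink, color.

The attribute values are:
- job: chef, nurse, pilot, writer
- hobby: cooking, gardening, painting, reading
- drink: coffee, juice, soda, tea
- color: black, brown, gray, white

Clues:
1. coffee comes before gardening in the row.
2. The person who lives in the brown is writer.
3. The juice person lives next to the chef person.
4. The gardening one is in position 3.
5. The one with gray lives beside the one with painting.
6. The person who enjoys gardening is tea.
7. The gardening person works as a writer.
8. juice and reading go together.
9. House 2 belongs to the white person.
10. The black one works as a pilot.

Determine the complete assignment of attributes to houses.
Solution:

House | Job | Hobby | Drink | Color
-----------------------------------
  1   | nurse | reading | juice | gray
  2   | chef | painting | coffee | white
  3   | writer | gardening | tea | brown
  4   | pilot | cooking | soda | black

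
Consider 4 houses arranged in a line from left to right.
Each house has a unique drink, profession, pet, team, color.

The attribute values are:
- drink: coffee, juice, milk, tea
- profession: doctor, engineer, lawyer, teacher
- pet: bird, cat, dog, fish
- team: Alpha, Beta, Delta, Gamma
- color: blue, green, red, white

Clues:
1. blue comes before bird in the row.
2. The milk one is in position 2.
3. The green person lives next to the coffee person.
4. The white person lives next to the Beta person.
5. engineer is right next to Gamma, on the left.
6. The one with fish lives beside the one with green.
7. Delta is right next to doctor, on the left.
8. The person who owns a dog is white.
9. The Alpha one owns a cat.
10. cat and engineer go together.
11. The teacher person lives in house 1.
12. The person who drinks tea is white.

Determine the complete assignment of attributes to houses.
Solution:

House | Drink | Profession | Pet | Team | Color
-----------------------------------------------
  1   | tea | teacher | dog | Delta | white
  2   | milk | doctor | fish | Beta | blue
  3   | juice | engineer | cat | Alpha | green
  4   | coffee | lawyer | bird | Gamma | red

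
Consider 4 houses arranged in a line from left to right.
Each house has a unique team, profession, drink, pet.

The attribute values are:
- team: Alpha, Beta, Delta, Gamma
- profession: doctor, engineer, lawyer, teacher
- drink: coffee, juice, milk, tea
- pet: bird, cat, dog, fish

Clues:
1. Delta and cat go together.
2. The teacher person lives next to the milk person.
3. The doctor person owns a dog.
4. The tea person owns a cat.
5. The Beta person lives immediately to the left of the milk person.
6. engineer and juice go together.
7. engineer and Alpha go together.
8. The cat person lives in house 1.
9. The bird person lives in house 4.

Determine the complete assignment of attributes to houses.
Solution:

House | Team | Profession | Drink | Pet
---------------------------------------
  1   | Delta | lawyer | tea | cat
  2   | Beta | teacher | coffee | fish
  3   | Gamma | doctor | milk | dog
  4   | Alpha | engineer | juice | bird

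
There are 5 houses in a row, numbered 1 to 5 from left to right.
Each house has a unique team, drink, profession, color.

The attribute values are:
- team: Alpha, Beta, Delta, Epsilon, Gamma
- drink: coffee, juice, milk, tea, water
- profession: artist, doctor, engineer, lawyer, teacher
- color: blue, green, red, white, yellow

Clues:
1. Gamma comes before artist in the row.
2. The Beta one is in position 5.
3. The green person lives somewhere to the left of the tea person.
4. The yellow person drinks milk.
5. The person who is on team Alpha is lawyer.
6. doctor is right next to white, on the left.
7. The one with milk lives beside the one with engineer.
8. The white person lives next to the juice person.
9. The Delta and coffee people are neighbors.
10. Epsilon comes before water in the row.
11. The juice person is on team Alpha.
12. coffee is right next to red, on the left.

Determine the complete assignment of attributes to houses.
Solution:

House | Team | Drink | Profession | Color
-----------------------------------------
  1   | Delta | milk | doctor | yellow
  2   | Epsilon | coffee | engineer | white
  3   | Alpha | juice | lawyer | red
  4   | Gamma | water | teacher | green
  5   | Beta | tea | artist | blue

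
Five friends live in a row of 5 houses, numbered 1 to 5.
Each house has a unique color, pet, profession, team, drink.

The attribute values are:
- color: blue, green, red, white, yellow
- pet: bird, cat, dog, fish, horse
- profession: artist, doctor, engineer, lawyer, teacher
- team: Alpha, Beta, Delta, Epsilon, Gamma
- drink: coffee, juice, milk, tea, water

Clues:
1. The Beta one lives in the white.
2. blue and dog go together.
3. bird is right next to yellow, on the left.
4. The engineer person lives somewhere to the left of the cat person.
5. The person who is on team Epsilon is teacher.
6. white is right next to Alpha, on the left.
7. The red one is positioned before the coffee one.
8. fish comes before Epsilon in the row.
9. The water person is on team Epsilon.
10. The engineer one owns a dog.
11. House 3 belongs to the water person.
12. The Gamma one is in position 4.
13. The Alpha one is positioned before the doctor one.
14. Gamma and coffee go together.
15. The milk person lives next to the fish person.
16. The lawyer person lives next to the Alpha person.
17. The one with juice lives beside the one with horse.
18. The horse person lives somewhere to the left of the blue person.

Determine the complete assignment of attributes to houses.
Solution:

House | Color | Pet | Profession | Team | Drink
-----------------------------------------------
  1   | white | bird | lawyer | Beta | milk
  2   | yellow | fish | artist | Alpha | juice
  3   | red | horse | teacher | Epsilon | water
  4   | blue | dog | engineer | Gamma | coffee
  5   | green | cat | doctor | Delta | tea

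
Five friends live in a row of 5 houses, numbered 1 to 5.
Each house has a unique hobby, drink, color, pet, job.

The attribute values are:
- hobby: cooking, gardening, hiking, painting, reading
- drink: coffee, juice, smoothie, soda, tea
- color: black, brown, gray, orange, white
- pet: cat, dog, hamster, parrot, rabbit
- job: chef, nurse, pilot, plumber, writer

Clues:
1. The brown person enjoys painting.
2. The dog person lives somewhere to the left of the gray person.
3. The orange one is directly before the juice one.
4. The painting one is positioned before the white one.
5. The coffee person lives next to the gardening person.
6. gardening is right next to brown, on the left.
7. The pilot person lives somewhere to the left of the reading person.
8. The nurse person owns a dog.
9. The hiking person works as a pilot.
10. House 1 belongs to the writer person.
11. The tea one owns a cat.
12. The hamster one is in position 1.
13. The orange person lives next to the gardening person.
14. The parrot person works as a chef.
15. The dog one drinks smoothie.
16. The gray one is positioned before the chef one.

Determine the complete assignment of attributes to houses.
Solution:

House | Hobby | Drink | Color | Pet | Job
-----------------------------------------
  1   | cooking | coffee | orange | hamster | writer
  2   | gardening | juice | black | rabbit | plumber
  3   | painting | smoothie | brown | dog | nurse
  4   | hiking | tea | gray | cat | pilot
  5   | reading | soda | white | parrot | chef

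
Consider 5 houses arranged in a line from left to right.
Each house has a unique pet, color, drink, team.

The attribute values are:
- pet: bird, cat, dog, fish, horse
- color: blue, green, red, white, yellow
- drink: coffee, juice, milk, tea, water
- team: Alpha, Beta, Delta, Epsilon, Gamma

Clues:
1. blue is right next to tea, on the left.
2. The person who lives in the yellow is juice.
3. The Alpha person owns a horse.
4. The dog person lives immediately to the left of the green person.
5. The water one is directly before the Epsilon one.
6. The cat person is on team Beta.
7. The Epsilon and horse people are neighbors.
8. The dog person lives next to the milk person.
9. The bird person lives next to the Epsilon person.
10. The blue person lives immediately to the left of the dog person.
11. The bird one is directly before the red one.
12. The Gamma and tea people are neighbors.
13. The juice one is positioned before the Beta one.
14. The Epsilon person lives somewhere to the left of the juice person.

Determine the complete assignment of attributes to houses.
Solution:

House | Pet | Color | Drink | Team
----------------------------------
  1   | bird | blue | water | Gamma
  2   | dog | red | tea | Epsilon
  3   | horse | green | milk | Alpha
  4   | fish | yellow | juice | Delta
  5   | cat | white | coffee | Beta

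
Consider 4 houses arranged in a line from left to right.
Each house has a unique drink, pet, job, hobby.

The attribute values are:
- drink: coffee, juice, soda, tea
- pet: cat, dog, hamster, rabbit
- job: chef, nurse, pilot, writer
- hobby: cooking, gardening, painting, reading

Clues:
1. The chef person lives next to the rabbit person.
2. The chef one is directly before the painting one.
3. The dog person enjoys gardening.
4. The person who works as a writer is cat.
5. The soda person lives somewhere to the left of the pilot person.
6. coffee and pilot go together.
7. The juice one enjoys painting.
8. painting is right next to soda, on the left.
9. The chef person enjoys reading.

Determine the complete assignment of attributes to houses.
Solution:

House | Drink | Pet | Job | Hobby
---------------------------------
  1   | tea | hamster | chef | reading
  2   | juice | rabbit | nurse | painting
  3   | soda | cat | writer | cooking
  4   | coffee | dog | pilot | gardening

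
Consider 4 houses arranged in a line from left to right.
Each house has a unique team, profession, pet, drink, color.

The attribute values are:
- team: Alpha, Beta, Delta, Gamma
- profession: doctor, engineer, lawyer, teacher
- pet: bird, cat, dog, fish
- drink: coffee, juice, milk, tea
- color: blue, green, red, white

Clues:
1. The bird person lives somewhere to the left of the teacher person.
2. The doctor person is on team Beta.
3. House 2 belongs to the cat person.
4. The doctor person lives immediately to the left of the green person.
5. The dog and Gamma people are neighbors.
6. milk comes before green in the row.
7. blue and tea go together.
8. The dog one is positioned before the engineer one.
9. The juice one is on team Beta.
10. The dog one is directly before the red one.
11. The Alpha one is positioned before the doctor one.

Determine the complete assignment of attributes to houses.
Solution:

House | Team | Profession | Pet | Drink | Color
-----------------------------------------------
  1   | Alpha | lawyer | dog | tea | blue
  2   | Gamma | engineer | cat | milk | red
  3   | Beta | doctor | bird | juice | white
  4   | Delta | teacher | fish | coffee | green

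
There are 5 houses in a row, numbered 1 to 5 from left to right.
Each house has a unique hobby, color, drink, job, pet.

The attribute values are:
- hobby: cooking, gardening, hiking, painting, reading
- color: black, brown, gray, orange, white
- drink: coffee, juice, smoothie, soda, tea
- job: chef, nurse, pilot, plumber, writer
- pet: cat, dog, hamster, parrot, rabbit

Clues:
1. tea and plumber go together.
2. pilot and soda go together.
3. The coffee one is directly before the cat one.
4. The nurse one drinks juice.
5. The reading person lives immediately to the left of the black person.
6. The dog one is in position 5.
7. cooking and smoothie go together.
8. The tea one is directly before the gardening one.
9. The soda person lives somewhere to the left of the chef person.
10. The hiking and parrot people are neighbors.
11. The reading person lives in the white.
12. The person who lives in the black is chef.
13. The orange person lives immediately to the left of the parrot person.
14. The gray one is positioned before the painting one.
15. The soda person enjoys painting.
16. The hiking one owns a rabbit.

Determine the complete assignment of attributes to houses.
Solution:

House | Hobby | Color | Drink | Job | Pet
-----------------------------------------
  1   | hiking | orange | tea | plumber | rabbit
  2   | gardening | gray | coffee | writer | parrot
  3   | painting | brown | soda | pilot | cat
  4   | reading | white | juice | nurse | hamster
  5   | cooking | black | smoothie | chef | dog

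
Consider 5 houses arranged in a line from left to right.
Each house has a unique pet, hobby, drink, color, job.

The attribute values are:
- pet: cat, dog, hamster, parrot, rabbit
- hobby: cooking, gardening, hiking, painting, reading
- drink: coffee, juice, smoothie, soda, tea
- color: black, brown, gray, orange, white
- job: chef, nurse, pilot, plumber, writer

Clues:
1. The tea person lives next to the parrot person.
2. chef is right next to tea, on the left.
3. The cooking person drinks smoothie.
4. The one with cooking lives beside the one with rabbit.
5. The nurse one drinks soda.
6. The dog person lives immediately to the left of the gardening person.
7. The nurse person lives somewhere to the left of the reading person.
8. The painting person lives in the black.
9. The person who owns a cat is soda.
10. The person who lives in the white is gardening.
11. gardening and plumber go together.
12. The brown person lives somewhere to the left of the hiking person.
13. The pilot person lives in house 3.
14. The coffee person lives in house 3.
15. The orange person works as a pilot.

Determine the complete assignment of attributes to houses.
Solution:

House | Pet | Hobby | Drink | Color | Job
-----------------------------------------
  1   | dog | cooking | smoothie | brown | chef
  2   | rabbit | gardening | tea | white | plumber
  3   | parrot | hiking | coffee | orange | pilot
  4   | cat | painting | soda | black | nurse
  5   | hamster | reading | juice | gray | writer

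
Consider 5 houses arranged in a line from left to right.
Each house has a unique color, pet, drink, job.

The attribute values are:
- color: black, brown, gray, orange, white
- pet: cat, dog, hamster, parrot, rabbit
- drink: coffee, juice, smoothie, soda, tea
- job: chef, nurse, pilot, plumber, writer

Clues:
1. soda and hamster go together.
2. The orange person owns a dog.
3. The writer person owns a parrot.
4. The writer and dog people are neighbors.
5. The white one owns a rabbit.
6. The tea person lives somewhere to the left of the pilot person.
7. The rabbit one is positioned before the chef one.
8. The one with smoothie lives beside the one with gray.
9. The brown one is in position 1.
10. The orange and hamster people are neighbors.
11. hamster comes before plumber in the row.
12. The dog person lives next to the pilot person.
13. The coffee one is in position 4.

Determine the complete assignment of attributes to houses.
Solution:

House | Color | Pet | Drink | Job
---------------------------------
  1   | brown | parrot | tea | writer
  2   | orange | dog | smoothie | nurse
  3   | gray | hamster | soda | pilot
  4   | white | rabbit | coffee | plumber
  5   | black | cat | juice | chef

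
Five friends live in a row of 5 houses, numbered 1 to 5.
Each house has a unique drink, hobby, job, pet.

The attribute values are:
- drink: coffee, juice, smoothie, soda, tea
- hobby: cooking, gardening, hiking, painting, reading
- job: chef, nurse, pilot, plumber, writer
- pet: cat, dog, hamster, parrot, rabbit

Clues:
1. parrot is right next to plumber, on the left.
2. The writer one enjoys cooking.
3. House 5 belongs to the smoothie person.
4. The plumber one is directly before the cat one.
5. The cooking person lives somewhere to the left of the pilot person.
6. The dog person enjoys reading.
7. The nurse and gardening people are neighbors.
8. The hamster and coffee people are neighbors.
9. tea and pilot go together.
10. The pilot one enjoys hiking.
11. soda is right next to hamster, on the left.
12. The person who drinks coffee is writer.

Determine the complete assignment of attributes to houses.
Solution:

House | Drink | Hobby | Job | Pet
---------------------------------
  1   | soda | painting | nurse | parrot
  2   | juice | gardening | plumber | hamster
  3   | coffee | cooking | writer | cat
  4   | tea | hiking | pilot | rabbit
  5   | smoothie | reading | chef | dog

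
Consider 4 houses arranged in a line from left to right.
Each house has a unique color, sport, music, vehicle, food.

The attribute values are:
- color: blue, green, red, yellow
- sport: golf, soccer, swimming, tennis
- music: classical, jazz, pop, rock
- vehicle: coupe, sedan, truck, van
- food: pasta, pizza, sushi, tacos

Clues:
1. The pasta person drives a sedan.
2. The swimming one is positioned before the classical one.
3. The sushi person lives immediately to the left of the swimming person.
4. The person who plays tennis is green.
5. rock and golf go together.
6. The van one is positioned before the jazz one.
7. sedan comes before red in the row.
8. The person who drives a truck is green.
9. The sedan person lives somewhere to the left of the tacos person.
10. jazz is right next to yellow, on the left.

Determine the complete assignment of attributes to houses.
Solution:

House | Color | Sport | Music | Vehicle | Food
----------------------------------------------
  1   | blue | golf | rock | van | pizza
  2   | green | tennis | jazz | truck | sushi
  3   | yellow | swimming | pop | sedan | pasta
  4   | red | soccer | classical | coupe | tacos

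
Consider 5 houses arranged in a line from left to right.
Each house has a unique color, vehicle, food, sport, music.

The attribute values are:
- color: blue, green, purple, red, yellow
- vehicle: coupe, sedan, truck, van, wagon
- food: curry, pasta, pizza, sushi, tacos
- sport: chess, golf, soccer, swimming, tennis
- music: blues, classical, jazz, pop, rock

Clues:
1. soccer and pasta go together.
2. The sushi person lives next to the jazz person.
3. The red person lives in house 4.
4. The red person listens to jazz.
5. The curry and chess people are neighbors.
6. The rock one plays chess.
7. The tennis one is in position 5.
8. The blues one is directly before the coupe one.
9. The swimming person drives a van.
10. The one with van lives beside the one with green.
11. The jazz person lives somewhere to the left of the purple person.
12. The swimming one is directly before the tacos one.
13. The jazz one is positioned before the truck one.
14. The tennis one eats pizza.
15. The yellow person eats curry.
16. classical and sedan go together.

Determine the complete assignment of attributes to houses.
Solution:

House | Color | Vehicle | Food | Sport | Music
----------------------------------------------
  1   | yellow | van | curry | swimming | blues
  2   | green | coupe | tacos | chess | rock
  3   | blue | sedan | sushi | golf | classical
  4   | red | wagon | pasta | soccer | jazz
  5   | purple | truck | pizza | tennis | pop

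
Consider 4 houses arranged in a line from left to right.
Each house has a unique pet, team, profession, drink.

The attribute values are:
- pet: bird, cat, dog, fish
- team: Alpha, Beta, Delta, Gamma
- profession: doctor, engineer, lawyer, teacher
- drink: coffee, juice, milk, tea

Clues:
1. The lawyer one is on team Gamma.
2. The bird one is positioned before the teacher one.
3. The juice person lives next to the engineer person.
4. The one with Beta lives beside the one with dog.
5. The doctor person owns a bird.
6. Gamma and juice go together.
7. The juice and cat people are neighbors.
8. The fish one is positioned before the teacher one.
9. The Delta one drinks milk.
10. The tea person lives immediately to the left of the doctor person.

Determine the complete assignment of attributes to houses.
Solution:

House | Pet | Team | Profession | Drink
---------------------------------------
  1   | fish | Gamma | lawyer | juice
  2   | cat | Alpha | engineer | tea
  3   | bird | Beta | doctor | coffee
  4   | dog | Delta | teacher | milk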